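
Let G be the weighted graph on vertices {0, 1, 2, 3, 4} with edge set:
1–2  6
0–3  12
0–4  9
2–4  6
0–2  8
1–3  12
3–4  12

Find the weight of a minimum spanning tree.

Prim, starting at 0.
Step 1: cheapest edge leaving the tree is 0–2 (8); add 2.
Step 2: cheapest edge leaving the tree is 1–2 (6); add 1.
Step 3: cheapest edge leaving the tree is 2–4 (6); add 4.
Step 4: cheapest edge leaving the tree is 0–3 (12); add 3.
MST edges: 0–2, 1–2, 2–4, 0–3; total weight 8+6+6+12 = 32.

32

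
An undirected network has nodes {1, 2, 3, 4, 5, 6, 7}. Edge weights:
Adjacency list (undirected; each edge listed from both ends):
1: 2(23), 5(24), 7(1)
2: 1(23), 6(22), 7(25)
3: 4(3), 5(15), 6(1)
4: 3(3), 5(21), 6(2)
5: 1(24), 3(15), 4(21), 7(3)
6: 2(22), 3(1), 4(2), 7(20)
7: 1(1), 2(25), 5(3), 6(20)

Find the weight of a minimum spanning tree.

44

Grow the tree from 5 using Prim:
Step 1: cheapest edge leaving the tree is 5-7 (3); add 7.
Step 2: cheapest edge leaving the tree is 1-7 (1); add 1.
Step 3: cheapest edge leaving the tree is 3-5 (15); add 3.
Step 4: cheapest edge leaving the tree is 3-6 (1); add 6.
Step 5: cheapest edge leaving the tree is 4-6 (2); add 4.
Step 6: cheapest edge leaving the tree is 2-6 (22); add 2.
MST edges: 5-7, 1-7, 3-5, 3-6, 4-6, 2-6; total weight 3+1+15+1+2+22 = 44.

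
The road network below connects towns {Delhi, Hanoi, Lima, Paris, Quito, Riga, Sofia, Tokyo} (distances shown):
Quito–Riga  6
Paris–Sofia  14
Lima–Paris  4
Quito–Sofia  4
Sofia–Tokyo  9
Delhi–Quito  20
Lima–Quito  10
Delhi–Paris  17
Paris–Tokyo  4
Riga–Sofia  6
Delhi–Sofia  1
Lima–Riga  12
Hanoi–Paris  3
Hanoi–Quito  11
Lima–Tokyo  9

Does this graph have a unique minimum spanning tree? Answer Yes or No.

Sort edges by weight, then run Kruskal:
Delhi–Sofia (1): add — endpoints in different components.
Hanoi–Paris (3): add — endpoints in different components.
Lima–Paris (4): add — endpoints in different components.
Paris–Tokyo (4): add — endpoints in different components.
Quito–Sofia (4): add — endpoints in different components.
Quito–Riga (6): add — endpoints in different components.
Riga–Sofia (6): skip — Riga and Sofia already connected.
Lima–Tokyo (9): skip — Lima and Tokyo already connected.
Sofia–Tokyo (9): add — endpoints in different components.
Non-tree edge Riga–Sofia has weight 6, equal to the heaviest edge on its tree cycle — swapping gives another MST of the same weight. Not unique.

No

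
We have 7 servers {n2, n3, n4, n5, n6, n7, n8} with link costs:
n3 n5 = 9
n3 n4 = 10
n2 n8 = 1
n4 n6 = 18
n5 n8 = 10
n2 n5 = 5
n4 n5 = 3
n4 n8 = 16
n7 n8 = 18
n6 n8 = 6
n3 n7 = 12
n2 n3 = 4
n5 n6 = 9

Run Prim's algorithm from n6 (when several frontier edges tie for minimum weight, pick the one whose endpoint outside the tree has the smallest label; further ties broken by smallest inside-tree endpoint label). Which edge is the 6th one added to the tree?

Prim, starting at n6.
Step 1: frontier [n6 n8 6, n5 n6 9, n4 n6 18] → take n6 n8 (6); add n8.
Step 2: frontier [n5 n6 9, n4 n6 18, n2 n8 1, n5 n8 10, n4 n8 16, n7 n8 18] → take n2 n8 (1); add n2.
Step 3: frontier [n2 n3 4, n2 n5 5, n5 n6 9, n4 n6 18, n5 n8 10, n4 n8 16, n7 n8 18] → take n2 n3 (4); add n3.
Step 4: frontier [n2 n5 5, n3 n5 9, n3 n4 10, n3 n7 12, n5 n6 9, n4 n6 18, n5 n8 10, n4 n8 16, n7 n8 18] → take n2 n5 (5); add n5.
Step 5: frontier [n3 n4 10, n3 n7 12, n4 n5 3, n4 n6 18, n4 n8 16, n7 n8 18] → take n4 n5 (3); add n4.
Step 6: frontier [n3 n7 12, n7 n8 18] → take n3 n7 (12); add n7.
The 6th edge added is n3 n7.

n3-n7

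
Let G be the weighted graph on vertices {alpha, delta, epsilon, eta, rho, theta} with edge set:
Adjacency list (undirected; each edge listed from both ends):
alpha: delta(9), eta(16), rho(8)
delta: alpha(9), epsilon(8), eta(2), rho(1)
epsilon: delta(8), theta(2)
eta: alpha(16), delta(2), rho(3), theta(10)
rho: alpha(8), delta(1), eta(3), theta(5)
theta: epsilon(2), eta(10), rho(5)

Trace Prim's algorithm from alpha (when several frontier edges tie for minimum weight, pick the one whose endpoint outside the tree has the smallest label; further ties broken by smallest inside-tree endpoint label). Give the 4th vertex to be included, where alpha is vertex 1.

Prim, starting at alpha.
Step 1: frontier [alpha-rho 8, alpha-delta 9, alpha-eta 16] → take alpha-rho (8); add rho.
Step 2: frontier [alpha-delta 9, alpha-eta 16, delta-rho 1, eta-rho 3, rho-theta 5] → take delta-rho (1); add delta.
Step 3: frontier [alpha-eta 16, delta-eta 2, delta-epsilon 8, eta-rho 3, rho-theta 5] → take delta-eta (2); add eta.
Step 4: frontier [delta-epsilon 8, eta-theta 10, rho-theta 5] → take rho-theta (5); add theta.
Step 5: frontier [delta-epsilon 8, epsilon-theta 2] → take epsilon-theta (2); add epsilon.
Vertex order: alpha, rho, delta, eta, theta, epsilon. The 4th vertex is eta.

eta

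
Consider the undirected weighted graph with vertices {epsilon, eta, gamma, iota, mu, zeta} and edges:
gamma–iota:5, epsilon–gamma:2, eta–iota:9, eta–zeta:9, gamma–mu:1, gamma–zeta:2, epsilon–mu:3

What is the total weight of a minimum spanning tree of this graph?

Kruskal's algorithm — process edges by increasing weight (ties by edge label):
gamma–mu (1): add — endpoints in different components.
epsilon–gamma (2): add — endpoints in different components.
gamma–zeta (2): add — endpoints in different components.
epsilon–mu (3): skip — mu and epsilon already connected.
gamma–iota (5): add — endpoints in different components.
eta–iota (9): add — endpoints in different components.
MST edges: gamma–mu, epsilon–gamma, gamma–zeta, gamma–iota, eta–iota; total weight 1+2+2+5+9 = 19.

19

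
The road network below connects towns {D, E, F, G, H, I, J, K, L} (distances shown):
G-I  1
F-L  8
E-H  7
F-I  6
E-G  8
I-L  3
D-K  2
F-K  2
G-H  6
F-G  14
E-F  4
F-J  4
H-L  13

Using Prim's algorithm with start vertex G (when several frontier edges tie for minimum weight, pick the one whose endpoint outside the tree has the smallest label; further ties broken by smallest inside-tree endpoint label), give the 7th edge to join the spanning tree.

Grow the tree from G using Prim:
Step 1: cheapest edge leaving the tree is G-I (1); add I.
Step 2: cheapest edge leaving the tree is I-L (3); add L.
Step 3: cheapest edge leaving the tree is F-I (6); add F.
Step 4: cheapest edge leaving the tree is F-K (2); add K.
Step 5: cheapest edge leaving the tree is D-K (2); add D.
Step 6: cheapest edge leaving the tree is E-F (4); add E.
Step 7: cheapest edge leaving the tree is F-J (4); add J.
Step 8: cheapest edge leaving the tree is G-H (6); add H.
The 7th edge added is F-J.

F-J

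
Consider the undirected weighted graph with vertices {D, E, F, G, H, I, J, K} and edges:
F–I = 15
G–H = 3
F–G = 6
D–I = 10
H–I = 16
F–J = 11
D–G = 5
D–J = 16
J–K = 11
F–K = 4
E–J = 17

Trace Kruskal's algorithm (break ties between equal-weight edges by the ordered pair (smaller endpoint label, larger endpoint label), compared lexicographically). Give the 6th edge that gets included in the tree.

F-J

Kruskal: consider edges lightest-first.
G–H (3): add — endpoints in different components.
F–K (4): add — endpoints in different components.
D–G (5): add — endpoints in different components.
F–G (6): add — endpoints in different components.
D–I (10): add — endpoints in different components.
F–J (11): add — endpoints in different components.
J–K (11): skip — J and K already connected.
F–I (15): skip — F and I already connected.
D–J (16): skip — D and J already connected.
H–I (16): skip — H and I already connected.
E–J (17): add — endpoints in different components.
The 6th edge added is F–J.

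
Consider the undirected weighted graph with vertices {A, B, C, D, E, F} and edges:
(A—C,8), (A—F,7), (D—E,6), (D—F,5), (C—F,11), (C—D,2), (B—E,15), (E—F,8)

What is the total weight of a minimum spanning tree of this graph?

35

Sort edges by weight, then run Kruskal:
C—D (2): add. Components now {A} {B} {C,D} {E} {F}
D—F (5): add. Components now {A} {B} {C,D,F} {E}
D—E (6): add. Components now {A} {B} {C,D,E,F}
A—F (7): add. Components now {A,C,D,E,F} {B}
A—C (8): skip — A and C already connected.
E—F (8): skip — E and F already connected.
C—F (11): skip — C and F already connected.
B—E (15): add. Components now {A,B,C,D,E,F}
MST edges: C—D, D—F, D—E, A—F, B—E; total weight 2+5+6+7+15 = 35.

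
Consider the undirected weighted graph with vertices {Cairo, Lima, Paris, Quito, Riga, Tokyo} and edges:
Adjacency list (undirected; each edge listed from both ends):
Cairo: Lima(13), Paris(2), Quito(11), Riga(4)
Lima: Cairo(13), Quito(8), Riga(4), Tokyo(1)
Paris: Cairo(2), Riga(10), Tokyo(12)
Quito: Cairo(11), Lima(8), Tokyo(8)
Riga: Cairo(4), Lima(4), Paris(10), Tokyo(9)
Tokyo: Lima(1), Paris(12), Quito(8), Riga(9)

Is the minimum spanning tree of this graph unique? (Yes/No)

Sort edges by weight, then run Kruskal:
Lima-Tokyo (1): add — endpoints in different components.
Cairo-Paris (2): add — endpoints in different components.
Cairo-Riga (4): add — endpoints in different components.
Lima-Riga (4): add — endpoints in different components.
Lima-Quito (8): add — endpoints in different components.
Non-tree edge Quito-Tokyo has weight 8, equal to the heaviest edge on its tree cycle — swapping gives another MST of the same weight. Not unique.

No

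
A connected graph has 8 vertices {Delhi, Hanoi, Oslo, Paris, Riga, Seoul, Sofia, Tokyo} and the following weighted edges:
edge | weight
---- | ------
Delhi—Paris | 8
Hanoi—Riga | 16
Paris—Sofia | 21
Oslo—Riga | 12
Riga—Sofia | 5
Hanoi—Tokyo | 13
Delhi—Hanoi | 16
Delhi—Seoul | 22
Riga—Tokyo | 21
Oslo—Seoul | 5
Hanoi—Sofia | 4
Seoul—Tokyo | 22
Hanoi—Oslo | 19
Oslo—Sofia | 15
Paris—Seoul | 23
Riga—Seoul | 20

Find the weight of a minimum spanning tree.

63

Kruskal's algorithm — process edges by increasing weight (ties by edge label):
Hanoi—Sofia (4): add — endpoints in different components.
Oslo—Seoul (5): add — endpoints in different components.
Riga—Sofia (5): add — endpoints in different components.
Delhi—Paris (8): add — endpoints in different components.
Oslo—Riga (12): add — endpoints in different components.
Hanoi—Tokyo (13): add — endpoints in different components.
Oslo—Sofia (15): skip — Sofia and Oslo already connected.
Delhi—Hanoi (16): add — endpoints in different components.
MST edges: Hanoi—Sofia, Oslo—Seoul, Riga—Sofia, Delhi—Paris, Oslo—Riga, Hanoi—Tokyo, Delhi—Hanoi; total weight 4+5+5+8+12+13+16 = 63.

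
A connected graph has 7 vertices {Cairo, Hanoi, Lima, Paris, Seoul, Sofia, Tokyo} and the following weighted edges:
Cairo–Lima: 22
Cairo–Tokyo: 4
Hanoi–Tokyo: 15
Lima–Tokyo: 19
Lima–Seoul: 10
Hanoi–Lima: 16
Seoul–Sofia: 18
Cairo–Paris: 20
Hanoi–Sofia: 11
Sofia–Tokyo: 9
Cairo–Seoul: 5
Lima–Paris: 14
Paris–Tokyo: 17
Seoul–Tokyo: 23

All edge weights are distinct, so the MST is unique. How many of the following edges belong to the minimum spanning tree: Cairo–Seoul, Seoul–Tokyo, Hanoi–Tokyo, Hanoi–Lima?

1

Kruskal: consider edges lightest-first.
Cairo–Tokyo (4): add. Components now {Sofia} {Seoul} {Cairo,Tokyo} {Lima} {Hanoi} {Paris}
Cairo–Seoul (5): add. Components now {Sofia} {Cairo,Seoul,Tokyo} {Lima} {Hanoi} {Paris}
Sofia–Tokyo (9): add. Components now {Cairo,Seoul,Sofia,Tokyo} {Lima} {Hanoi} {Paris}
Lima–Seoul (10): add. Components now {Cairo,Lima,Seoul,Sofia,Tokyo} {Hanoi} {Paris}
Hanoi–Sofia (11): add. Components now {Cairo,Hanoi,Lima,Seoul,Sofia,Tokyo} {Paris}
Lima–Paris (14): add. Components now {Cairo,Hanoi,Lima,Paris,Seoul,Sofia,Tokyo}
MST edge set: {Cairo–Tokyo, Cairo–Seoul, Sofia–Tokyo, Lima–Seoul, Hanoi–Sofia, Lima–Paris}.
Of the listed edges, {Cairo–Seoul} are in the MST → 1.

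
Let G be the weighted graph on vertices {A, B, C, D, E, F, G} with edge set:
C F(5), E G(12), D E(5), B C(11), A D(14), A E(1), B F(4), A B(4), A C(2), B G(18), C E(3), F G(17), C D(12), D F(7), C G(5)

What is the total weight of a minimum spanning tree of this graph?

21

Kruskal: consider edges lightest-first.
A E (1): add — endpoints in different components.
A C (2): add — endpoints in different components.
C E (3): skip — C and E already connected.
A B (4): add — endpoints in different components.
B F (4): add — endpoints in different components.
C F (5): skip — C and F already connected.
C G (5): add — endpoints in different components.
D E (5): add — endpoints in different components.
MST edges: A E, A C, A B, B F, C G, D E; total weight 1+2+4+4+5+5 = 21.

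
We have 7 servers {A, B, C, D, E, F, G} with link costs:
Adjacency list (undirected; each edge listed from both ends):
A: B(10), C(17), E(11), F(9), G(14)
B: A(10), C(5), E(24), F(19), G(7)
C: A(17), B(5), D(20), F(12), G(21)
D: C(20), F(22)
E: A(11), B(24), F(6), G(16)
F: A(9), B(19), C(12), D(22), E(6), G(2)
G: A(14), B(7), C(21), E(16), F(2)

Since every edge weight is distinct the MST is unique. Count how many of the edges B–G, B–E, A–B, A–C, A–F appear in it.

Kruskal's algorithm — process edges by increasing weight (ties by edge label):
F–G (2): add. Components now {A} {B} {C} {D} {E} {F,G}
B–C (5): add. Components now {A} {B,C} {D} {E} {F,G}
E–F (6): add. Components now {A} {B,C} {D} {E,F,G}
B–G (7): add. Components now {A} {B,C,E,F,G} {D}
A–F (9): add. Components now {A,B,C,E,F,G} {D}
A–B (10): skip — A and B already connected.
A–E (11): skip — A and E already connected.
C–F (12): skip — C and F already connected.
A–G (14): skip — A and G already connected.
E–G (16): skip — E and G already connected.
A–C (17): skip — A and C already connected.
B–F (19): skip — B and F already connected.
C–D (20): add. Components now {A,B,C,D,E,F,G}
MST edge set: {F–G, B–C, E–F, B–G, A–F, C–D}.
Of the listed edges, {B–G, A–F} are in the MST → 2.

2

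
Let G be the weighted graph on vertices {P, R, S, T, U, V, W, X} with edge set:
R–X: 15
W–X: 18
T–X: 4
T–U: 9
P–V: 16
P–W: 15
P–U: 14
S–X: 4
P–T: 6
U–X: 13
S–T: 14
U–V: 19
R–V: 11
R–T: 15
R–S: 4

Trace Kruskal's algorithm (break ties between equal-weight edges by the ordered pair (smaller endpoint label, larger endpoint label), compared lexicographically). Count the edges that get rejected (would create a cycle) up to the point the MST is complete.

3

Kruskal: consider edges lightest-first.
R–S (4): add — endpoints in different components.
S–X (4): add — endpoints in different components.
T–X (4): add — endpoints in different components.
P–T (6): add — endpoints in different components.
T–U (9): add — endpoints in different components.
R–V (11): add — endpoints in different components.
U–X (13): skip — U and X already connected.
P–U (14): skip — P and U already connected.
S–T (14): skip — S and T already connected.
P–W (15): add — endpoints in different components.
Edges rejected before the tree was complete: 3.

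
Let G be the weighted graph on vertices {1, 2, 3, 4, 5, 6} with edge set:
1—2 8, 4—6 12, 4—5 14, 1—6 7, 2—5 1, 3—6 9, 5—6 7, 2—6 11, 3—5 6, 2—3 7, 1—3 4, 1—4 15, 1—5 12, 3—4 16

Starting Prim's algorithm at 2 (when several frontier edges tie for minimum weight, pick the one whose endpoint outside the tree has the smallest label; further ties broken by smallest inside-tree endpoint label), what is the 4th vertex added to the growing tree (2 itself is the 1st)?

1

Grow the tree from 2 using Prim:
Step 1: cheapest edge leaving the tree is 2—5 (1); add 5.
Step 2: cheapest edge leaving the tree is 3—5 (6); add 3.
Step 3: cheapest edge leaving the tree is 1—3 (4); add 1.
Step 4: cheapest edge leaving the tree is 1—6 (7); add 6.
Step 5: cheapest edge leaving the tree is 4—6 (12); add 4.
Vertex order: 2, 5, 3, 1, 6, 4. The 4th vertex is 1.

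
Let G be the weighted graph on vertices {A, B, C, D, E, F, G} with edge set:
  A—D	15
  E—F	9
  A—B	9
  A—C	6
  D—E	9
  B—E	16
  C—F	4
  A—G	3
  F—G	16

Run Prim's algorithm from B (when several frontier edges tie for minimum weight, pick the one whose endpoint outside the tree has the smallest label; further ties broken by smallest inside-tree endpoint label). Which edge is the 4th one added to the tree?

C-F

Prim's algorithm from B:
Step 1: cheapest edge leaving the tree is A—B (9); add A.
Step 2: cheapest edge leaving the tree is A—G (3); add G.
Step 3: cheapest edge leaving the tree is A—C (6); add C.
Step 4: cheapest edge leaving the tree is C—F (4); add F.
Step 5: cheapest edge leaving the tree is E—F (9); add E.
Step 6: cheapest edge leaving the tree is D—E (9); add D.
The 4th edge added is C—F.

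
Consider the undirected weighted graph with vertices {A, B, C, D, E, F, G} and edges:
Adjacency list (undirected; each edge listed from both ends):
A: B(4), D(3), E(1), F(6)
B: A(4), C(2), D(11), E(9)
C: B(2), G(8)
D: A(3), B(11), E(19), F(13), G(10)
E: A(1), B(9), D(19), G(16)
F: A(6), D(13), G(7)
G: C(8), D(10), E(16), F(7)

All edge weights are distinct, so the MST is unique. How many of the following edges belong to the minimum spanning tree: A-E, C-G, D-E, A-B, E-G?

Kruskal: consider edges lightest-first.
A-E (1): add — endpoints in different components.
B-C (2): add — endpoints in different components.
A-D (3): add — endpoints in different components.
A-B (4): add — endpoints in different components.
A-F (6): add — endpoints in different components.
F-G (7): add — endpoints in different components.
MST edge set: {A-E, B-C, A-D, A-B, A-F, F-G}.
Of the listed edges, {A-E, A-B} are in the MST → 2.

2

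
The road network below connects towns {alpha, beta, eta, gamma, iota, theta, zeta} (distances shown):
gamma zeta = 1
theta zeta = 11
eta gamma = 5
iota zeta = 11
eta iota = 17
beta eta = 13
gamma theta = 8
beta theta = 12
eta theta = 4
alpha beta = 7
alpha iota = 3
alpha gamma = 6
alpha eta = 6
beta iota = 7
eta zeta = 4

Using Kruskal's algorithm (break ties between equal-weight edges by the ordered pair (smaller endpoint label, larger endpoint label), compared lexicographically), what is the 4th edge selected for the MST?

Kruskal's algorithm — process edges by increasing weight (ties by edge label):
gamma zeta (1): add. Components now {alpha} {eta} {gamma,zeta} {theta} {iota} {beta}
alpha iota (3): add. Components now {alpha,iota} {eta} {gamma,zeta} {theta} {beta}
eta theta (4): add. Components now {alpha,iota} {eta,theta} {gamma,zeta} {beta}
eta zeta (4): add. Components now {alpha,iota} {eta,gamma,theta,zeta} {beta}
eta gamma (5): skip — eta and gamma already connected.
alpha eta (6): add. Components now {alpha,eta,gamma,iota,theta,zeta} {beta}
alpha gamma (6): skip — alpha and gamma already connected.
alpha beta (7): add. Components now {alpha,beta,eta,gamma,iota,theta,zeta}
The 4th edge added is eta zeta.

eta-zeta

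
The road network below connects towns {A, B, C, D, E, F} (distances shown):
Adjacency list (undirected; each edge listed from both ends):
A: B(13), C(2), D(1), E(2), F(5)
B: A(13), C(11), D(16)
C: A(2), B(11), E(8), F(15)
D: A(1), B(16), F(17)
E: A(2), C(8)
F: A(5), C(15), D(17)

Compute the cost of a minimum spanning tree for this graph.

Kruskal's algorithm — process edges by increasing weight (ties by edge label):
A-D (1): add. Components now {A,D} {B} {C} {E} {F}
A-C (2): add. Components now {A,C,D} {B} {E} {F}
A-E (2): add. Components now {A,C,D,E} {B} {F}
A-F (5): add. Components now {A,C,D,E,F} {B}
C-E (8): skip — C and E already connected.
B-C (11): add. Components now {A,B,C,D,E,F}
MST edges: A-D, A-C, A-E, A-F, B-C; total weight 1+2+2+5+11 = 21.

21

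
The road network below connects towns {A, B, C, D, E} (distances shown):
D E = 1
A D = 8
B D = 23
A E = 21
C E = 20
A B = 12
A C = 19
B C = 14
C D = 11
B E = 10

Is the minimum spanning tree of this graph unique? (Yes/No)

Yes

Kruskal's algorithm — process edges by increasing weight (ties by edge label):
D E (1): add — endpoints in different components.
A D (8): add — endpoints in different components.
B E (10): add — endpoints in different components.
C D (11): add — endpoints in different components.
Every non-tree edge has weight strictly greater than the heaviest edge on the tree path between its endpoints, so the MST is unique.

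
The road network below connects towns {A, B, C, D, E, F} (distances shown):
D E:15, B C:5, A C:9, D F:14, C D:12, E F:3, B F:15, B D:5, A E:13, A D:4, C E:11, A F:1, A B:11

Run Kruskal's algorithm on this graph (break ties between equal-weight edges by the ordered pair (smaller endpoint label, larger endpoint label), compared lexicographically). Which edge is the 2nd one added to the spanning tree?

E-F

Kruskal's algorithm — process edges by increasing weight (ties by edge label):
A F (1): add. Components now {A,F} {B} {C} {D} {E}
E F (3): add. Components now {A,E,F} {B} {C} {D}
A D (4): add. Components now {A,D,E,F} {B} {C}
B C (5): add. Components now {A,D,E,F} {B,C}
B D (5): add. Components now {A,B,C,D,E,F}
The 2nd edge added is E F.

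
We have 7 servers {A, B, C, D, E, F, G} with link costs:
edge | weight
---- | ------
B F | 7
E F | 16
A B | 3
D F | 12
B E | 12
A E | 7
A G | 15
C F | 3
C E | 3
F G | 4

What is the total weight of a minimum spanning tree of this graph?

32

Prim's algorithm from E:
Step 1: frontier [C E 3, A E 7, B E 12, E F 16] → take C E (3); add C.
Step 2: frontier [C F 3, A E 7, B E 12, E F 16] → take C F (3); add F.
Step 3: frontier [A E 7, B E 12, F G 4, B F 7, D F 12] → take F G (4); add G.
Step 4: frontier [A E 7, B E 12, B F 7, D F 12, A G 15] → take A E (7); add A.
Step 5: frontier [A B 3, B E 12, B F 7, D F 12] → take A B (3); add B.
Step 6: frontier [D F 12] → take D F (12); add D.
MST edges: C E, C F, F G, A E, A B, D F; total weight 3+3+4+7+3+12 = 32.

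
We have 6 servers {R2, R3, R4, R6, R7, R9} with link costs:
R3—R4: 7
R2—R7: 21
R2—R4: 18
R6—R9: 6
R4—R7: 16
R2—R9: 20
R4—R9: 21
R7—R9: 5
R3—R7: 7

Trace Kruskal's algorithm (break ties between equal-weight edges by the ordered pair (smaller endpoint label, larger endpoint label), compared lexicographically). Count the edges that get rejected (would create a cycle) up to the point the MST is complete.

1

Kruskal's algorithm — process edges by increasing weight (ties by edge label):
R7—R9 (5): add — endpoints in different components.
R6—R9 (6): add — endpoints in different components.
R3—R4 (7): add — endpoints in different components.
R3—R7 (7): add — endpoints in different components.
R4—R7 (16): skip — R7 and R4 already connected.
R2—R4 (18): add — endpoints in different components.
Edges rejected before the tree was complete: 1.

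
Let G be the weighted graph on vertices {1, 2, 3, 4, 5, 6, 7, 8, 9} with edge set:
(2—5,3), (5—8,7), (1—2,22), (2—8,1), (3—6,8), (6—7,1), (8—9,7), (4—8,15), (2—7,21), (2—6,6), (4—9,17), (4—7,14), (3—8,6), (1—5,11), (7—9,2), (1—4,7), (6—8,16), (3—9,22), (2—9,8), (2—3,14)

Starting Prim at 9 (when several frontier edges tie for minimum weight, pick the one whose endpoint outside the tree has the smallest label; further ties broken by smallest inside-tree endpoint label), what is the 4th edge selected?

2-8

Grow the tree from 9 using Prim:
Step 1: cheapest edge leaving the tree is 7—9 (2); add 7.
Step 2: cheapest edge leaving the tree is 6—7 (1); add 6.
Step 3: cheapest edge leaving the tree is 2—6 (6); add 2.
Step 4: cheapest edge leaving the tree is 2—8 (1); add 8.
Step 5: cheapest edge leaving the tree is 2—5 (3); add 5.
Step 6: cheapest edge leaving the tree is 3—8 (6); add 3.
Step 7: cheapest edge leaving the tree is 1—5 (11); add 1.
Step 8: cheapest edge leaving the tree is 1—4 (7); add 4.
The 4th edge added is 2—8.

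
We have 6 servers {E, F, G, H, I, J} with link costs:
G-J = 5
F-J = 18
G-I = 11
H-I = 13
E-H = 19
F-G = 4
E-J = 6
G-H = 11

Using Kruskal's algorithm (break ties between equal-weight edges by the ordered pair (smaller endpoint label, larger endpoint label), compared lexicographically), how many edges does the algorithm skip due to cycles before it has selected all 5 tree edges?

Kruskal: consider edges lightest-first.
F-G (4): add — endpoints in different components.
G-J (5): add — endpoints in different components.
E-J (6): add — endpoints in different components.
G-H (11): add — endpoints in different components.
G-I (11): add — endpoints in different components.
Edges rejected before the tree was complete: 0.

0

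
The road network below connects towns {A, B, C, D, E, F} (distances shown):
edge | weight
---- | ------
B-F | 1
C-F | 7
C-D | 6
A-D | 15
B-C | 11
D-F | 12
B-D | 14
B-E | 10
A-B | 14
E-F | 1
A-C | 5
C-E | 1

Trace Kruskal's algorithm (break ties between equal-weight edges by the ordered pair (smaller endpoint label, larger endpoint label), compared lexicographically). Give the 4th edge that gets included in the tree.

A-C

Sort edges by weight, then run Kruskal:
B-F (1): add. Components now {A} {B,F} {C} {D} {E}
C-E (1): add. Components now {A} {B,F} {C,E} {D}
E-F (1): add. Components now {A} {B,C,E,F} {D}
A-C (5): add. Components now {A,B,C,E,F} {D}
C-D (6): add. Components now {A,B,C,D,E,F}
The 4th edge added is A-C.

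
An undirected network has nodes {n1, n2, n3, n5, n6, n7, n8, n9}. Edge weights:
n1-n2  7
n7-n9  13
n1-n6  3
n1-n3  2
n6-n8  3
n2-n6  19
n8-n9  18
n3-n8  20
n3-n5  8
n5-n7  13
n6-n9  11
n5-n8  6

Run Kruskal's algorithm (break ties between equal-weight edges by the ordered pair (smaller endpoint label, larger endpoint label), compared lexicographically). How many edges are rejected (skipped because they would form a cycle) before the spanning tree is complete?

1

Sort edges by weight, then run Kruskal:
n1-n3 (2): add — endpoints in different components.
n1-n6 (3): add — endpoints in different components.
n6-n8 (3): add — endpoints in different components.
n5-n8 (6): add — endpoints in different components.
n1-n2 (7): add — endpoints in different components.
n3-n5 (8): skip — n3 and n5 already connected.
n6-n9 (11): add — endpoints in different components.
n5-n7 (13): add — endpoints in different components.
Edges rejected before the tree was complete: 1.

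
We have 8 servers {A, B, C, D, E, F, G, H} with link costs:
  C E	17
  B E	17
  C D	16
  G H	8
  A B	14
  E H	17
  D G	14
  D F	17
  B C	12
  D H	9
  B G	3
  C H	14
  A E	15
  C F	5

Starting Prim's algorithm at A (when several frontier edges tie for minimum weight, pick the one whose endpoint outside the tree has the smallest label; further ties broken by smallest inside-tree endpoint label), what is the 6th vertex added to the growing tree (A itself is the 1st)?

Grow the tree from A using Prim:
Step 1: frontier [A B 14, A E 15] → take A B (14); add B.
Step 2: frontier [A E 15, B G 3, B C 12, B E 17] → take B G (3); add G.
Step 3: frontier [A E 15, B C 12, B E 17, G H 8, D G 14] → take G H (8); add H.
Step 4: frontier [A E 15, B C 12, B E 17, D G 14, D H 9, C H 14, E H 17] → take D H (9); add D.
Step 5: frontier [A E 15, B C 12, B E 17, C D 16, D F 17, C H 14, E H 17] → take B C (12); add C.
Step 6: frontier [A E 15, B E 17, C F 5, C E 17, D F 17, E H 17] → take C F (5); add F.
Step 7: frontier [A E 15, B E 17, C E 17, E H 17] → take A E (15); add E.
Vertex order: A, B, G, H, D, C, F, E. The 6th vertex is C.

C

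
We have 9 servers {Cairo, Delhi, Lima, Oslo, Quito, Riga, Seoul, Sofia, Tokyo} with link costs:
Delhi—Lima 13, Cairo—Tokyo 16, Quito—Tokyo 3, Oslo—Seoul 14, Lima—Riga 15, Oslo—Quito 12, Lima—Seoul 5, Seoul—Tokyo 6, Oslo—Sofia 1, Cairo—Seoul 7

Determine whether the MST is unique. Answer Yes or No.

Yes

Kruskal: consider edges lightest-first.
Oslo—Sofia (1): add — endpoints in different components.
Quito—Tokyo (3): add — endpoints in different components.
Lima—Seoul (5): add — endpoints in different components.
Seoul—Tokyo (6): add — endpoints in different components.
Cairo—Seoul (7): add — endpoints in different components.
Oslo—Quito (12): add — endpoints in different components.
Delhi—Lima (13): add — endpoints in different components.
Oslo—Seoul (14): skip — Seoul and Oslo already connected.
Lima—Riga (15): add — endpoints in different components.
Every non-tree edge has weight strictly greater than the heaviest edge on the tree path between its endpoints, so the MST is unique.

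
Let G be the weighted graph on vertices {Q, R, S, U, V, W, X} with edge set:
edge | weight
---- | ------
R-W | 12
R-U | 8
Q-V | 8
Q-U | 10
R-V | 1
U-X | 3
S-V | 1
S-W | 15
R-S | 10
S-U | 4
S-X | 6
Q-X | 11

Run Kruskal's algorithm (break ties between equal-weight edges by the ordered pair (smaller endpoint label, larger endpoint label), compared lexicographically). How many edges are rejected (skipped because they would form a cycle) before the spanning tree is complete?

5

Kruskal: consider edges lightest-first.
R-V (1): add. Components now {R,V} {W} {U} {X} {S} {Q}
S-V (1): add. Components now {R,S,V} {W} {U} {X} {Q}
U-X (3): add. Components now {R,S,V} {W} {U,X} {Q}
S-U (4): add. Components now {R,S,U,V,X} {W} {Q}
S-X (6): skip — X and S already connected.
Q-V (8): add. Components now {Q,R,S,U,V,X} {W}
R-U (8): skip — R and U already connected.
Q-U (10): skip — U and Q already connected.
R-S (10): skip — R and S already connected.
Q-X (11): skip — X and Q already connected.
R-W (12): add. Components now {Q,R,S,U,V,W,X}
Edges rejected before the tree was complete: 5.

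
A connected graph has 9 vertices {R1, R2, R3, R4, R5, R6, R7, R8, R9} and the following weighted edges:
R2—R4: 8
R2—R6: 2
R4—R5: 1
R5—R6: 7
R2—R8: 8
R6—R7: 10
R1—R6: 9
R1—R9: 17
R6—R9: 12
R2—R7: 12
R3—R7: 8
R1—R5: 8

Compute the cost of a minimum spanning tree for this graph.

Sort edges by weight, then run Kruskal:
R4—R5 (1): add — endpoints in different components.
R2—R6 (2): add — endpoints in different components.
R5—R6 (7): add — endpoints in different components.
R1—R5 (8): add — endpoints in different components.
R2—R4 (8): skip — R2 and R4 already connected.
R2—R8 (8): add — endpoints in different components.
R3—R7 (8): add — endpoints in different components.
R1—R6 (9): skip — R6 and R1 already connected.
R6—R7 (10): add — endpoints in different components.
R2—R7 (12): skip — R2 and R7 already connected.
R6—R9 (12): add — endpoints in different components.
MST edges: R4—R5, R2—R6, R5—R6, R1—R5, R2—R8, R3—R7, R6—R7, R6—R9; total weight 1+2+7+8+8+8+10+12 = 56.

56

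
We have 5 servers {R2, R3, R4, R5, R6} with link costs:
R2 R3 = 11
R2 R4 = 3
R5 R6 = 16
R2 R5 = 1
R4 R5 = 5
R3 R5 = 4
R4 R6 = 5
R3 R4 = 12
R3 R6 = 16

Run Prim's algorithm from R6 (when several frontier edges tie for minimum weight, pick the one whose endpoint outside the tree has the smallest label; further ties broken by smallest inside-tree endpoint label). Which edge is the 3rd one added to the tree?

R2-R5

Prim's algorithm from R6:
Step 1: frontier [R4 R6 5, R3 R6 16, R5 R6 16] → take R4 R6 (5); add R4.
Step 2: frontier [R2 R4 3, R4 R5 5, R3 R4 12, R3 R6 16, R5 R6 16] → take R2 R4 (3); add R2.
Step 3: frontier [R2 R5 1, R2 R3 11, R4 R5 5, R3 R4 12, R3 R6 16, R5 R6 16] → take R2 R5 (1); add R5.
Step 4: frontier [R2 R3 11, R3 R4 12, R3 R5 4, R3 R6 16] → take R3 R5 (4); add R3.
The 3rd edge added is R2 R5.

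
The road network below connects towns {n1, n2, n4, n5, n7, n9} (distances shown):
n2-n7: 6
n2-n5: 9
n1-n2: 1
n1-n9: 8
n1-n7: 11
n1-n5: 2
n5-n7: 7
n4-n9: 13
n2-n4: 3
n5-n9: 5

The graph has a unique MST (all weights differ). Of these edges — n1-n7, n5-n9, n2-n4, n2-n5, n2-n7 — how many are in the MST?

Kruskal's algorithm — process edges by increasing weight (ties by edge label):
n1-n2 (1): add. Components now {n1,n2} {n9} {n5} {n4} {n7}
n1-n5 (2): add. Components now {n1,n2,n5} {n9} {n4} {n7}
n2-n4 (3): add. Components now {n1,n2,n4,n5} {n9} {n7}
n5-n9 (5): add. Components now {n1,n2,n4,n5,n9} {n7}
n2-n7 (6): add. Components now {n1,n2,n4,n5,n7,n9}
MST edge set: {n1-n2, n1-n5, n2-n4, n5-n9, n2-n7}.
Of the listed edges, {n5-n9, n2-n4, n2-n7} are in the MST → 3.

3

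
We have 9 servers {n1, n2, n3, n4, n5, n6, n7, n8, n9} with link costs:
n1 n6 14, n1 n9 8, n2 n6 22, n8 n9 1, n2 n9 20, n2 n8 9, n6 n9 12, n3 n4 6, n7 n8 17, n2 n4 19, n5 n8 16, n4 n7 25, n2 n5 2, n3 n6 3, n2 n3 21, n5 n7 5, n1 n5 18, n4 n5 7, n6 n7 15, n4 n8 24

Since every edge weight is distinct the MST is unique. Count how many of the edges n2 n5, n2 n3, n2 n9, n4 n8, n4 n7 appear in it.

Kruskal's algorithm — process edges by increasing weight (ties by edge label):
n8 n9 (1): add — endpoints in different components.
n2 n5 (2): add — endpoints in different components.
n3 n6 (3): add — endpoints in different components.
n5 n7 (5): add — endpoints in different components.
n3 n4 (6): add — endpoints in different components.
n4 n5 (7): add — endpoints in different components.
n1 n9 (8): add — endpoints in different components.
n2 n8 (9): add — endpoints in different components.
MST edge set: {n8 n9, n2 n5, n3 n6, n5 n7, n3 n4, n4 n5, n1 n9, n2 n8}.
Of the listed edges, {n2 n5} are in the MST → 1.

1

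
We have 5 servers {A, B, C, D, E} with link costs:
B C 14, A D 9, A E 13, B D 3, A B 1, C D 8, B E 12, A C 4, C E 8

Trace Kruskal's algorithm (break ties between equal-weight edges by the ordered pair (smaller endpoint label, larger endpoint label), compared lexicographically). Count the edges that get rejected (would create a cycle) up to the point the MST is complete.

Sort edges by weight, then run Kruskal:
A B (1): add — endpoints in different components.
B D (3): add — endpoints in different components.
A C (4): add — endpoints in different components.
C D (8): skip — C and D already connected.
C E (8): add — endpoints in different components.
Edges rejected before the tree was complete: 1.

1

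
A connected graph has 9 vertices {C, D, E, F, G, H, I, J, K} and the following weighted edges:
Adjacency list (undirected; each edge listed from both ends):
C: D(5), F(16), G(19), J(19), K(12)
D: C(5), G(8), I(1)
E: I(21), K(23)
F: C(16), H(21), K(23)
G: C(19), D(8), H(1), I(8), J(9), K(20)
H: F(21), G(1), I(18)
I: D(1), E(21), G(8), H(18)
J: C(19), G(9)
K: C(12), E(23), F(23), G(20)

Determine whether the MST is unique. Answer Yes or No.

Sort edges by weight, then run Kruskal:
D-I (1): add — endpoints in different components.
G-H (1): add — endpoints in different components.
C-D (5): add — endpoints in different components.
D-G (8): add — endpoints in different components.
G-I (8): skip — G and I already connected.
G-J (9): add — endpoints in different components.
C-K (12): add — endpoints in different components.
C-F (16): add — endpoints in different components.
H-I (18): skip — H and I already connected.
C-G (19): skip — C and G already connected.
C-J (19): skip — C and J already connected.
G-K (20): skip — G and K already connected.
E-I (21): add — endpoints in different components.
Non-tree edge G-I has weight 8, equal to the heaviest edge on its tree cycle — swapping gives another MST of the same weight. Not unique.

No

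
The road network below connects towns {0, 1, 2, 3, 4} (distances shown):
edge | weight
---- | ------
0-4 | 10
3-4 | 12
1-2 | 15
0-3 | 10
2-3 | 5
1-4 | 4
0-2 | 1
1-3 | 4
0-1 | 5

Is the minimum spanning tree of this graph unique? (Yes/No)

Kruskal: consider edges lightest-first.
0-2 (1): add. Components now {0,2} {1} {3} {4}
1-3 (4): add. Components now {0,2} {1,3} {4}
1-4 (4): add. Components now {0,2} {1,3,4}
0-1 (5): add. Components now {0,1,2,3,4}
Non-tree edge 2-3 has weight 5, equal to the heaviest edge on its tree cycle — swapping gives another MST of the same weight. Not unique.

No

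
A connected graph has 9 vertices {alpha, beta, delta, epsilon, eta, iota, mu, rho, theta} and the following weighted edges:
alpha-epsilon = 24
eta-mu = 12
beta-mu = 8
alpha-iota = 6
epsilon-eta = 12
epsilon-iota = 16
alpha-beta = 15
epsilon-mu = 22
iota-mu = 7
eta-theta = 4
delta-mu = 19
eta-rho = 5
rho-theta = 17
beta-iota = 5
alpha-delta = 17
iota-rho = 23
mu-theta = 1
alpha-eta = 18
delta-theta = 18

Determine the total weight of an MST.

Grow the tree from theta using Prim:
Step 1: cheapest edge leaving the tree is mu-theta (1); add mu.
Step 2: cheapest edge leaving the tree is eta-theta (4); add eta.
Step 3: cheapest edge leaving the tree is eta-rho (5); add rho.
Step 4: cheapest edge leaving the tree is iota-mu (7); add iota.
Step 5: cheapest edge leaving the tree is beta-iota (5); add beta.
Step 6: cheapest edge leaving the tree is alpha-iota (6); add alpha.
Step 7: cheapest edge leaving the tree is epsilon-eta (12); add epsilon.
Step 8: cheapest edge leaving the tree is alpha-delta (17); add delta.
MST edges: mu-theta, eta-theta, eta-rho, iota-mu, beta-iota, alpha-iota, epsilon-eta, alpha-delta; total weight 1+4+5+7+5+6+12+17 = 57.

57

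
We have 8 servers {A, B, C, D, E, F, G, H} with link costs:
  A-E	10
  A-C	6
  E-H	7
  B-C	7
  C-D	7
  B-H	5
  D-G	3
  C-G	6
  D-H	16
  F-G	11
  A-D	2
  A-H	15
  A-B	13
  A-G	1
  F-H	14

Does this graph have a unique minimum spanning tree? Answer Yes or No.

Kruskal's algorithm — process edges by increasing weight (ties by edge label):
A-G (1): add — endpoints in different components.
A-D (2): add — endpoints in different components.
D-G (3): skip — D and G already connected.
B-H (5): add — endpoints in different components.
A-C (6): add — endpoints in different components.
C-G (6): skip — C and G already connected.
B-C (7): add — endpoints in different components.
C-D (7): skip — C and D already connected.
E-H (7): add — endpoints in different components.
A-E (10): skip — A and E already connected.
F-G (11): add — endpoints in different components.
Non-tree edge C-G has weight 6, equal to the heaviest edge on its tree cycle — swapping gives another MST of the same weight. Not unique.

No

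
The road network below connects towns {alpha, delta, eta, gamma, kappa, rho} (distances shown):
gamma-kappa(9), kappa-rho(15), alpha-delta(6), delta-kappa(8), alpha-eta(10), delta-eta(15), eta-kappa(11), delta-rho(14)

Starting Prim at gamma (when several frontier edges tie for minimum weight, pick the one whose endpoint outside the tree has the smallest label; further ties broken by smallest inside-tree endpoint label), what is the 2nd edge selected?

Prim, starting at gamma.
Step 1: cheapest edge leaving the tree is gamma-kappa (9); add kappa.
Step 2: cheapest edge leaving the tree is delta-kappa (8); add delta.
Step 3: cheapest edge leaving the tree is alpha-delta (6); add alpha.
Step 4: cheapest edge leaving the tree is alpha-eta (10); add eta.
Step 5: cheapest edge leaving the tree is delta-rho (14); add rho.
The 2nd edge added is delta-kappa.

delta-kappa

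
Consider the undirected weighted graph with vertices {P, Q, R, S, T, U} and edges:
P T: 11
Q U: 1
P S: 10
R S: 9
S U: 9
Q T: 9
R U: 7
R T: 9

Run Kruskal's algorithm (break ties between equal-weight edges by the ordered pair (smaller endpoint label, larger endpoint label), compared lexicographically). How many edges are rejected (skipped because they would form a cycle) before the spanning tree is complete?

2

Sort edges by weight, then run Kruskal:
Q U (1): add — endpoints in different components.
R U (7): add — endpoints in different components.
Q T (9): add — endpoints in different components.
R S (9): add — endpoints in different components.
R T (9): skip — T and R already connected.
S U (9): skip — S and U already connected.
P S (10): add — endpoints in different components.
Edges rejected before the tree was complete: 2.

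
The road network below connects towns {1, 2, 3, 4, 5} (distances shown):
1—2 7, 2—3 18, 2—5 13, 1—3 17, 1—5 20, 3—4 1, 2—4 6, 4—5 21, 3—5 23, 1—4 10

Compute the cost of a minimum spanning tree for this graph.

Prim, starting at 3.
Step 1: frontier [3—4 1, 1—3 17, 2—3 18, 3—5 23] → take 3—4 (1); add 4.
Step 2: frontier [1—3 17, 2—3 18, 3—5 23, 2—4 6, 1—4 10, 4—5 21] → take 2—4 (6); add 2.
Step 3: frontier [1—2 7, 2—5 13, 1—3 17, 3—5 23, 1—4 10, 4—5 21] → take 1—2 (7); add 1.
Step 4: frontier [1—5 20, 2—5 13, 3—5 23, 4—5 21] → take 2—5 (13); add 5.
MST edges: 3—4, 2—4, 1—2, 2—5; total weight 1+6+7+13 = 27.

27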